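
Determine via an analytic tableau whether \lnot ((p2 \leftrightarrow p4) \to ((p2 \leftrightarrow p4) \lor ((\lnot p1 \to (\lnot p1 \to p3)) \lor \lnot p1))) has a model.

Initial set: {\lnot ((p2 \leftrightarrow p4) \to ((p2 \leftrightarrow p4) \lor ((\lnot p1 \to (\lnot p1 \to p3)) \lor \lnot p1)))}.
\lnot ((p2 \leftrightarrow p4) \to ((p2 \leftrightarrow p4) \lor ((\lnot p1 \to (\lnot p1 \to p3)) \lor \lnot p1))): α-rule — add (p2 \leftrightarrow p4), \lnot ((p2 \leftrightarrow p4) \lor ((\lnot p1 \to (\lnot p1 \to p3)) \lor \lnot p1)).
\lnot ((p2 \leftrightarrow p4) \lor ((\lnot p1 \to (\lnot p1 \to p3)) \lor \lnot p1)): α-rule — add \lnot (p2 \leftrightarrow p4), \lnot ((\lnot p1 \to (\lnot p1 \to p3)) \lor \lnot p1).
\lnot ((\lnot p1 \to (\lnot p1 \to p3)) \lor \lnot p1): α-rule — add \lnot (\lnot p1 \to (\lnot p1 \to p3)), \lnot \lnot p1.
\lnot (\lnot p1 \to (\lnot p1 \to p3)): α-rule — add \lnot p1, \lnot (\lnot p1 \to p3).
× closes — contains both p1 and \lnot p1.
All 1 branch closes.
Every branch closed; the formula is unsatisfiable.

Unsatisfiable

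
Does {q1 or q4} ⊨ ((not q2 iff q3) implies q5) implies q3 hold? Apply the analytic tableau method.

Initial set: {(q1 or q4); not (((not q2 iff q3) implies q5) implies q3)}.
not (((not q2 iff q3) implies q5) implies q3): α-rule — add ((not q2 iff q3) implies q5), not q3.
(q1 or q4): β-rule — branch into q1  //  q4.
  branch 1 (add q1):
    ((not q2 iff q3) implies q5): β-rule — branch into not (not q2 iff q3)  //  q5.
      branch 1.1 (add not (not q2 iff q3)):
        not (not q2 iff q3): β-rule — branch into not q2, not q3  //  not not q2, q3.
          branch 1.1.1 (add not q2, not q3):
            ○ open, literals {q1=true, q2=false, q3=false}.
          branch 1.1.2 (add not not q2, q3):
            × closes — contains both q3 and not q3.
      branch 1.2 (add q5):
        ○ open, literals {q1=true, q3=false, q5=true}.
  branch 2 (add q4):
    ((not q2 iff q3) implies q5): β-rule — branch into not (not q2 iff q3)  //  q5.
      branch 2.1 (add not (not q2 iff q3)):
        not (not q2 iff q3): β-rule — branch into not q2, not q3  //  not not q2, q3.
          branch 2.1.1 (add not q2, not q3):
            ○ open, literals {q2=false, q3=false, q4=true}.
          branch 2.1.2 (add not not q2, q3):
            × closes — contains both q3 and not q3.
      branch 2.2 (add q5):
        ○ open, literals {q3=false, q4=true, q5=true}.
2 branches closed, 4 open.
An open branch gives a countermodel: q1=true, q2=false, q3=false (unmentioned atoms arbitrary); the premises hold there but the conclusion fails.

No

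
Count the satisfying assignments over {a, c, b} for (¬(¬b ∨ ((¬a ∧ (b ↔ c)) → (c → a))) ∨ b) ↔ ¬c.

4

Initial set: {((¬(¬b ∨ ((¬a ∧ (b ↔ c)) → (c → a))) ∨ b) ↔ ¬c)}.
((¬(¬b ∨ ((¬a ∧ (b ↔ c)) → (c → a))) ∨ b) ↔ ¬c): β-rule — branch into (¬(¬b ∨ ((¬a ∧ (b ↔ c)) → (c → a))) ∨ b), ¬c  //  ¬(¬(¬b ∨ ((¬a ∧ (b ↔ c)) → (c → a))) ∨ b), ¬¬c.
  branch 1 (add (¬(¬b ∨ ((¬a ∧ (b ↔ c)) → (c → a))) ∨ b), ¬c):
    (¬(¬b ∨ ((¬a ∧ (b ↔ c)) → (c → a))) ∨ b): β-rule — branch into ¬(¬b ∨ ((¬a ∧ (b ↔ c)) → (c → a)))  //  b.
      branch 1.1 (add ¬(¬b ∨ ((¬a ∧ (b ↔ c)) → (c → a)))):
        ¬(¬b ∨ ((¬a ∧ (b ↔ c)) → (c → a))): α-rule — add ¬¬b, ¬((¬a ∧ (b ↔ c)) → (c → a)).
        ¬((¬a ∧ (b ↔ c)) → (c → a)): α-rule — add (¬a ∧ (b ↔ c)), ¬(c → a).
        (¬a ∧ (b ↔ c)): α-rule — add ¬a, (b ↔ c).
        ¬(c → a): α-rule — add c, ¬a.
        × closes — contains both c and ¬c.
      branch 1.2 (add b):
        ○ open, literals {b=true, c=false}.
  branch 2 (add ¬(¬(¬b ∨ ((¬a ∧ (b ↔ c)) → (c → a))) ∨ b), ¬¬c):
    ¬(¬(¬b ∨ ((¬a ∧ (b ↔ c)) → (c → a))) ∨ b): α-rule — add ¬¬(¬b ∨ ((¬a ∧ (b ↔ c)) → (c → a))), ¬b.
    ¬¬(¬b ∨ ((¬a ∧ (b ↔ c)) → (c → a))): β-rule — branch into ¬b  //  ((¬a ∧ (b ↔ c)) → (c → a)).
      branch 2.1 (add ¬b):
        ○ open, literals {b=false, c=true}.
      branch 2.2 (add ((¬a ∧ (b ↔ c)) → (c → a))):
        ((¬a ∧ (b ↔ c)) → (c → a)): β-rule — branch into ¬(¬a ∧ (b ↔ c))  //  (c → a).
          branch 2.2.1 (add ¬(¬a ∧ (b ↔ c))):
            ¬(¬a ∧ (b ↔ c)): β-rule — branch into ¬¬a  //  ¬(b ↔ c).
              branch 2.2.1.1 (add ¬¬a):
                ○ open, literals {a=true, b=false, c=true}.
              branch 2.2.1.2 (add ¬(b ↔ c)):
                ¬(b ↔ c): β-rule — branch into b, ¬c  //  ¬b, c.
                  branch 2.2.1.2.1 (add b, ¬c):
                    × closes — contains both b and ¬b.
                  branch 2.2.1.2.2 (add ¬b, c):
                    ○ open, literals {b=false, c=true}.
          branch 2.2.2 (add (c → a)):
            (c → a): β-rule — branch into ¬c  //  a.
              branch 2.2.2.1 (add ¬c):
                × closes — contains both c and ¬c.
              branch 2.2.2.2 (add a):
                ○ open, literals {a=true, b=false, c=true}.
3 branches closed, 5 open.
Each open branch fixes some atoms; the unmentioned ones are free. Counting distinct full assignments: branch {b=true, c=false} (a) contributes 2 new; branch {b=false, c=true} (a) contributes 2 new; branch {a=true, b=false, c=true} (none free) contributes 0 new; branch {b=false, c=true} (a) contributes 0 new; branch {a=true, b=false, c=true} (none free) contributes 0 new. Total: 4.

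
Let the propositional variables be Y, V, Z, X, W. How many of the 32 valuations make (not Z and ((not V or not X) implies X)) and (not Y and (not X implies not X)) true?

4

Initial set: {T ((not Z and ((not V or not X) implies X)) and (not Y and (not X implies not X)))}.
T ((not Z and ((not V or not X) implies X)) and (not Y and (not X implies not X))): α-rule — add T (not Z and ((not V or not X) implies X)), T (not Y and (not X implies not X)).
T (not Z and ((not V or not X) implies X)): α-rule — add T not Z, T ((not V or not X) implies X).
T (not Y and (not X implies not X)): α-rule — add T not Y, T (not X implies not X).
T ((not V or not X) implies X): β-rule — branch into F (not V or not X)  //  T X.
  branch 1 (add F (not V or not X)):
    F (not V or not X): α-rule — add F not V, F not X.
    T (not X implies not X): β-rule — branch into F not X  //  T not X.
      branch 1.1 (add F not X):
        ○ open, literals {V=1, X=1, Y=0, Z=0}.
      branch 1.2 (add T not X):
        × closes — contains both X and not X.
  branch 2 (add T X):
    T (not X implies not X): β-rule — branch into F not X  //  T not X.
      branch 2.1 (add F not X):
        ○ open, literals {X=1, Y=0, Z=0}.
      branch 2.2 (add T not X):
        × closes — contains both X and not X.
2 branches closed, 2 open.
Each open branch fixes some atoms; the unmentioned ones are free. Counting distinct full assignments: branch {V=1, X=1, Y=0, Z=0} (W) contributes 2 new; branch {X=1, Y=0, Z=0} (V, W) contributes 2 new. Total: 4.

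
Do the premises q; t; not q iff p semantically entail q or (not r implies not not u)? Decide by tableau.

Yes

Initial set: {q; t; (not q iff p); not (q or (not r implies not not u))}.
not (q or (not r implies not not u)): α-rule — add not q, not (not r implies not not u).
× closes — contains both q and not q.
All 1 branch closes.
Every branch closed, so the premises entail the conclusion.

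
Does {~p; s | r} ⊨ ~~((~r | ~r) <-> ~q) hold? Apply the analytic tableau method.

Initial set: {T ~p; T (s | r); F ~~((~r | ~r) <-> ~q)}.
F ~~((~r | ~r) <-> ~q): drop double negation, giving F ((~r | ~r) <-> ~q).
T (s | r): β-rule — branch into T s  //  T r.
  branch 1 (add T s):
    F ((~r | ~r) <-> ~q): β-rule — branch into T (~r | ~r), F ~q  //  F (~r | ~r), T ~q.
      branch 1.1 (add T (~r | ~r), F ~q):
        T (~r | ~r): β-rule — branch into T ~r  //  T ~r.
          branch 1.1.1 (add T ~r):
            ○ open, literals {p=0, q=1, r=0, s=1}.
          branch 1.1.2 (add T ~r):
            ○ open, literals {p=0, q=1, r=0, s=1}.
      branch 1.2 (add F (~r | ~r), T ~q):
        F (~r | ~r): α-rule — add F ~r, F ~r.
        ○ open, literals {p=0, q=0, r=1, s=1}.
  branch 2 (add T r):
    F ((~r | ~r) <-> ~q): β-rule — branch into T (~r | ~r), F ~q  //  F (~r | ~r), T ~q.
      branch 2.1 (add T (~r | ~r), F ~q):
        T (~r | ~r): β-rule — branch into T ~r  //  T ~r.
          branch 2.1.1 (add T ~r):
            × closes — contains both r and ~r.
          branch 2.1.2 (add T ~r):
            × closes — contains both r and ~r.
      branch 2.2 (add F (~r | ~r), T ~q):
        F (~r | ~r): α-rule — add F ~r, F ~r.
        ○ open, literals {p=0, q=0, r=1}.
2 branches closed, 4 open.
An open branch gives a countermodel: p=0, q=1, r=0, s=1 (unmentioned atoms arbitrary); the premises hold there but the conclusion fails.

No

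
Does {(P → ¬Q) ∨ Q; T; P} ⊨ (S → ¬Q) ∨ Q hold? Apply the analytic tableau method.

Initial set: {((P → ¬Q) ∨ Q); T; P; ¬((S → ¬Q) ∨ Q)}.
¬((S → ¬Q) ∨ Q): α-rule — add ¬(S → ¬Q), ¬Q.
¬(S → ¬Q): α-rule — add S, ¬¬Q.
× closes — contains both Q and ¬Q.
All 1 branch closes.
Every branch closed, so the premises entail the conclusion.

Yes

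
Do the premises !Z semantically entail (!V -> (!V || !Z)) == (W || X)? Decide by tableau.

Initial set: {!Z; !((!V -> (!V || !Z)) == (W || X))}.
!((!V -> (!V || !Z)) == (W || X)): β-rule — branch into (!V -> (!V || !Z)), !(W || X)  //  !(!V -> (!V || !Z)), (W || X).
  branch 1 (add (!V -> (!V || !Z)), !(W || X)):
    !(W || X): α-rule — add !W, !X.
    (!V -> (!V || !Z)): β-rule — branch into !!V  //  (!V || !Z).
      branch 1.1 (add !!V):
        ○ open, literals {V=true, W=false, X=false, Z=false}.
      branch 1.2 (add (!V || !Z)):
        (!V || !Z): β-rule — branch into !V  //  !Z.
          branch 1.2.1 (add !V):
            ○ open, literals {V=false, W=false, X=false, Z=false}.
          branch 1.2.2 (add !Z):
            ○ open, literals {W=false, X=false, Z=false}.
  branch 2 (add !(!V -> (!V || !Z)), (W || X)):
    !(!V -> (!V || !Z)): α-rule — add !V, !(!V || !Z).
    !(!V || !Z): α-rule — add !!V, !!Z.
    × closes — contains both V and !V.
1 branch closed, 3 open.
An open branch gives a countermodel: V=true, W=false, X=false, Z=false (unmentioned atoms arbitrary); the premises hold there but the conclusion fails.

No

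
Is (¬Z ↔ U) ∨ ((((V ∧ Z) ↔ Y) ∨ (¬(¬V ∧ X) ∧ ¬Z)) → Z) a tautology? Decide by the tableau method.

Not valid

Assume the negation and expand:
Initial set: {¬((¬Z ↔ U) ∨ ((((V ∧ Z) ↔ Y) ∨ (¬(¬V ∧ X) ∧ ¬Z)) → Z))}.
¬((¬Z ↔ U) ∨ ((((V ∧ Z) ↔ Y) ∨ (¬(¬V ∧ X) ∧ ¬Z)) → Z)): α-rule — add ¬(¬Z ↔ U), ¬((((V ∧ Z) ↔ Y) ∨ (¬(¬V ∧ X) ∧ ¬Z)) → Z).
¬((((V ∧ Z) ↔ Y) ∨ (¬(¬V ∧ X) ∧ ¬Z)) → Z): α-rule — add (((V ∧ Z) ↔ Y) ∨ (¬(¬V ∧ X) ∧ ¬Z)), ¬Z.
¬(¬Z ↔ U): β-rule — branch into ¬Z, ¬U  //  ¬¬Z, U.
  branch 1 (add ¬Z, ¬U):
    (((V ∧ Z) ↔ Y) ∨ (¬(¬V ∧ X) ∧ ¬Z)): β-rule — branch into ((V ∧ Z) ↔ Y)  //  (¬(¬V ∧ X) ∧ ¬Z).
      branch 1.1 (add ((V ∧ Z) ↔ Y)):
        ((V ∧ Z) ↔ Y): β-rule — branch into (V ∧ Z), Y  //  ¬(V ∧ Z), ¬Y.
          branch 1.1.1 (add (V ∧ Z), Y):
            (V ∧ Z): α-rule — add V, Z.
            × closes — contains both Z and ¬Z.
          branch 1.1.2 (add ¬(V ∧ Z), ¬Y):
            ¬(V ∧ Z): β-rule — branch into ¬V  //  ¬Z.
              branch 1.1.2.1 (add ¬V):
                ○ open, literals {U=false, V=false, Y=false, Z=false}.
              branch 1.1.2.2 (add ¬Z):
                ○ open, literals {U=false, Y=false, Z=false}.
      branch 1.2 (add (¬(¬V ∧ X) ∧ ¬Z)):
        (¬(¬V ∧ X) ∧ ¬Z): α-rule — add ¬(¬V ∧ X), ¬Z.
        ¬(¬V ∧ X): β-rule — branch into ¬¬V  //  ¬X.
          branch 1.2.1 (add ¬¬V):
            ○ open, literals {U=false, V=true, Z=false}.
          branch 1.2.2 (add ¬X):
            ○ open, literals {U=false, X=false, Z=false}.
  branch 2 (add ¬¬Z, U):
    × closes — contains both Z and ¬Z.
2 branches closed, 4 open.
An open branch gives a countermodel: U=false, V=false, Y=false, Z=false (unmentioned atoms arbitrary); under it the original formula is false.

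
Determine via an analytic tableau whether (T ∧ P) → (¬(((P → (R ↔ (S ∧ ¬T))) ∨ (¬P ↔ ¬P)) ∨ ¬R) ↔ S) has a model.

Initial set: {((T ∧ P) → (¬(((P → (R ↔ (S ∧ ¬T))) ∨ (¬P ↔ ¬P)) ∨ ¬R) ↔ S))}.
((T ∧ P) → (¬(((P → (R ↔ (S ∧ ¬T))) ∨ (¬P ↔ ¬P)) ∨ ¬R) ↔ S)): β-rule — branch into ¬(T ∧ P)  //  (¬(((P → (R ↔ (S ∧ ¬T))) ∨ (¬P ↔ ¬P)) ∨ ¬R) ↔ S).
  branch 1 (add ¬(T ∧ P)):
    ¬(T ∧ P): β-rule — branch into ¬T  //  ¬P.
      branch 1.1 (add ¬T):
        ○ open, literals {T=0}.
      branch 1.2 (add ¬P):
        ○ open, literals {P=0}.
  branch 2 (add (¬(((P → (R ↔ (S ∧ ¬T))) ∨ (¬P ↔ ¬P)) ∨ ¬R) ↔ S)):
    (¬(((P → (R ↔ (S ∧ ¬T))) ∨ (¬P ↔ ¬P)) ∨ ¬R) ↔ S): β-rule — branch into ¬(((P → (R ↔ (S ∧ ¬T))) ∨ (¬P ↔ ¬P)) ∨ ¬R), S  //  ¬¬(((P → (R ↔ (S ∧ ¬T))) ∨ (¬P ↔ ¬P)) ∨ ¬R), ¬S.
      branch 2.1 (add ¬(((P → (R ↔ (S ∧ ¬T))) ∨ (¬P ↔ ¬P)) ∨ ¬R), S):
        ¬(((P → (R ↔ (S ∧ ¬T))) ∨ (¬P ↔ ¬P)) ∨ ¬R): α-rule — add ¬((P → (R ↔ (S ∧ ¬T))) ∨ (¬P ↔ ¬P)), ¬¬R.
        ¬((P → (R ↔ (S ∧ ¬T))) ∨ (¬P ↔ ¬P)): α-rule — add ¬(P → (R ↔ (S ∧ ¬T))), ¬(¬P ↔ ¬P).
        ¬(P → (R ↔ (S ∧ ¬T))): α-rule — add P, ¬(R ↔ (S ∧ ¬T)).
        ¬(¬P ↔ ¬P): β-rule — branch into ¬P, ¬¬P  //  ¬¬P, ¬P.
          branch 2.1.1 (add ¬P, ¬¬P):
            × closes — contains both P and ¬P.
          branch 2.1.2 (add ¬¬P, ¬P):
            × closes — contains both P and ¬P.
      branch 2.2 (add ¬¬(((P → (R ↔ (S ∧ ¬T))) ∨ (¬P ↔ ¬P)) ∨ ¬R), ¬S):
        ¬¬(((P → (R ↔ (S ∧ ¬T))) ∨ (¬P ↔ ¬P)) ∨ ¬R): β-rule — branch into ((P → (R ↔ (S ∧ ¬T))) ∨ (¬P ↔ ¬P))  //  ¬R.
          branch 2.2.1 (add ((P → (R ↔ (S ∧ ¬T))) ∨ (¬P ↔ ¬P))):
            ((P → (R ↔ (S ∧ ¬T))) ∨ (¬P ↔ ¬P)): β-rule — branch into (P → (R ↔ (S ∧ ¬T)))  //  (¬P ↔ ¬P).
              branch 2.2.1.1 (add (P → (R ↔ (S ∧ ¬T)))):
                (P → (R ↔ (S ∧ ¬T))): β-rule — branch into ¬P  //  (R ↔ (S ∧ ¬T)).
                  branch 2.2.1.1.1 (add ¬P):
                    ○ open, literals {P=0, S=0}.
                  branch 2.2.1.1.2 (add (R ↔ (S ∧ ¬T))):
                    (R ↔ (S ∧ ¬T)): β-rule — branch into R, (S ∧ ¬T)  //  ¬R, ¬(S ∧ ¬T).
                      branch 2.2.1.1.2.1 (add R, (S ∧ ¬T)):
                        (S ∧ ¬T): α-rule — add S, ¬T.
                        × closes — contains both S and ¬S.
                      branch 2.2.1.1.2.2 (add ¬R, ¬(S ∧ ¬T)):
                        ¬(S ∧ ¬T): β-rule — branch into ¬S  //  ¬¬T.
                          branch 2.2.1.1.2.2.1 (add ¬S):
                            ○ open, literals {R=0, S=0}.
                          branch 2.2.1.1.2.2.2 (add ¬¬T):
                            ○ open, literals {R=0, S=0, T=1}.
              branch 2.2.1.2 (add (¬P ↔ ¬P)):
                (¬P ↔ ¬P): β-rule — branch into ¬P, ¬P  //  ¬¬P, ¬¬P.
                  branch 2.2.1.2.1 (add ¬P, ¬P):
                    ○ open, literals {P=0, S=0}.
                  branch 2.2.1.2.2 (add ¬¬P, ¬¬P):
                    ○ open, literals {P=1, S=0}.
          branch 2.2.2 (add ¬R):
            ○ open, literals {R=0, S=0}.
3 branches closed, 8 open.
An open branch gives a satisfying assignment: T=0.

Satisfiable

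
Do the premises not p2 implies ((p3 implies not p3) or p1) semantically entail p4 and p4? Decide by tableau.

No

Initial set: {T (not p2 implies ((p3 implies not p3) or p1)); F (p4 and p4)}.
T (not p2 implies ((p3 implies not p3) or p1)): β-rule — branch into F not p2  //  T ((p3 implies not p3) or p1).
  branch 1 (add F not p2):
    F (p4 and p4): β-rule — branch into F p4  //  F p4.
      branch 1.1 (add F p4):
        ○ open, literals {p2=T, p4=F}.
      branch 1.2 (add F p4):
        ○ open, literals {p2=T, p4=F}.
  branch 2 (add T ((p3 implies not p3) or p1)):
    F (p4 and p4): β-rule — branch into F p4  //  F p4.
      branch 2.1 (add F p4):
        T ((p3 implies not p3) or p1): β-rule — branch into T (p3 implies not p3)  //  T p1.
          branch 2.1.1 (add T (p3 implies not p3)):
            T (p3 implies not p3): β-rule — branch into F p3  //  T not p3.
              branch 2.1.1.1 (add F p3):
                ○ open, literals {p3=F, p4=F}.
              branch 2.1.1.2 (add T not p3):
                ○ open, literals {p3=F, p4=F}.
          branch 2.1.2 (add T p1):
            ○ open, literals {p1=T, p4=F}.
      branch 2.2 (add F p4):
        T ((p3 implies not p3) or p1): β-rule — branch into T (p3 implies not p3)  //  T p1.
          branch 2.2.1 (add T (p3 implies not p3)):
            T (p3 implies not p3): β-rule — branch into F p3  //  T not p3.
              branch 2.2.1.1 (add F p3):
                ○ open, literals {p3=F, p4=F}.
              branch 2.2.1.2 (add T not p3):
                ○ open, literals {p3=F, p4=F}.
          branch 2.2.2 (add T p1):
            ○ open, literals {p1=T, p4=F}.
0 branches closed, 8 open.
An open branch gives a countermodel: p2=T, p4=F (unmentioned atoms arbitrary); the premises hold there but the conclusion fails.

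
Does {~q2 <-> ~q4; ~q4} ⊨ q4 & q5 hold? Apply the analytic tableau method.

Initial set: {(~q2 <-> ~q4); ~q4; ~(q4 & q5)}.
(~q2 <-> ~q4): β-rule — branch into ~q2, ~q4  //  ~~q2, ~~q4.
  branch 1 (add ~q2, ~q4):
    ~(q4 & q5): β-rule — branch into ~q4  //  ~q5.
      branch 1.1 (add ~q4):
        ○ open, literals {q2=F, q4=F}.
      branch 1.2 (add ~q5):
        ○ open, literals {q2=F, q4=F, q5=F}.
  branch 2 (add ~~q2, ~~q4):
    × closes — contains both q4 and ~q4.
1 branch closed, 2 open.
An open branch gives a countermodel: q2=F, q4=F (unmentioned atoms arbitrary); the premises hold there but the conclusion fails.

No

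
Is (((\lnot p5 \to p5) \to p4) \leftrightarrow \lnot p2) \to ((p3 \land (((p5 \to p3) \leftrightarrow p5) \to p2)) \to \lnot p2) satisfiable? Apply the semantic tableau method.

Initial set: {((((\lnot p5 \to p5) \to p4) \leftrightarrow \lnot p2) \to ((p3 \land (((p5 \to p3) \leftrightarrow p5) \to p2)) \to \lnot p2))}.
((((\lnot p5 \to p5) \to p4) \leftrightarrow \lnot p2) \to ((p3 \land (((p5 \to p3) \leftrightarrow p5) \to p2)) \to \lnot p2)): β-rule — branch into \lnot (((\lnot p5 \to p5) \to p4) \leftrightarrow \lnot p2)  //  ((p3 \land (((p5 \to p3) \leftrightarrow p5) \to p2)) \to \lnot p2).
  branch 1 (add \lnot (((\lnot p5 \to p5) \to p4) \leftrightarrow \lnot p2)):
    \lnot (((\lnot p5 \to p5) \to p4) \leftrightarrow \lnot p2): β-rule — branch into ((\lnot p5 \to p5) \to p4), \lnot \lnot p2  //  \lnot ((\lnot p5 \to p5) \to p4), \lnot p2.
      branch 1.1 (add ((\lnot p5 \to p5) \to p4), \lnot \lnot p2):
        ((\lnot p5 \to p5) \to p4): β-rule — branch into \lnot (\lnot p5 \to p5)  //  p4.
          branch 1.1.1 (add \lnot (\lnot p5 \to p5)):
            \lnot (\lnot p5 \to p5): α-rule — add \lnot p5, \lnot p5.
            ○ open, literals {p2=T, p5=F}.
          branch 1.1.2 (add p4):
            ○ open, literals {p2=T, p4=T}.
      branch 1.2 (add \lnot ((\lnot p5 \to p5) \to p4), \lnot p2):
        \lnot ((\lnot p5 \to p5) \to p4): α-rule — add (\lnot p5 \to p5), \lnot p4.
        (\lnot p5 \to p5): β-rule — branch into \lnot \lnot p5  //  p5.
          branch 1.2.1 (add \lnot \lnot p5):
            ○ open, literals {p2=F, p4=F, p5=T}.
          branch 1.2.2 (add p5):
            ○ open, literals {p2=F, p4=F, p5=T}.
  branch 2 (add ((p3 \land (((p5 \to p3) \leftrightarrow p5) \to p2)) \to \lnot p2)):
    ((p3 \land (((p5 \to p3) \leftrightarrow p5) \to p2)) \to \lnot p2): β-rule — branch into \lnot (p3 \land (((p5 \to p3) \leftrightarrow p5) \to p2))  //  \lnot p2.
      branch 2.1 (add \lnot (p3 \land (((p5 \to p3) \leftrightarrow p5) \to p2))):
        \lnot (p3 \land (((p5 \to p3) \leftrightarrow p5) \to p2)): β-rule — branch into \lnot p3  //  \lnot (((p5 \to p3) \leftrightarrow p5) \to p2).
          branch 2.1.1 (add \lnot p3):
            ○ open, literals {p3=F}.
          branch 2.1.2 (add \lnot (((p5 \to p3) \leftrightarrow p5) \to p2)):
            \lnot (((p5 \to p3) \leftrightarrow p5) \to p2): α-rule — add ((p5 \to p3) \leftrightarrow p5), \lnot p2.
            ((p5 \to p3) \leftrightarrow p5): β-rule — branch into (p5 \to p3), p5  //  \lnot (p5 \to p3), \lnot p5.
              branch 2.1.2.1 (add (p5 \to p3), p5):
                (p5 \to p3): β-rule — branch into \lnot p5  //  p3.
                  branch 2.1.2.1.1 (add \lnot p5):
                    × closes — contains both p5 and \lnot p5.
                  branch 2.1.2.1.2 (add p3):
                    ○ open, literals {p2=F, p3=T, p5=T}.
              branch 2.1.2.2 (add \lnot (p5 \to p3), \lnot p5):
                \lnot (p5 \to p3): α-rule — add p5, \lnot p3.
                × closes — contains both p5 and \lnot p5.
      branch 2.2 (add \lnot p2):
        ○ open, literals {p2=F}.
2 branches closed, 7 open.
An open branch gives a satisfying assignment: p2=T, p5=F.

Satisfiable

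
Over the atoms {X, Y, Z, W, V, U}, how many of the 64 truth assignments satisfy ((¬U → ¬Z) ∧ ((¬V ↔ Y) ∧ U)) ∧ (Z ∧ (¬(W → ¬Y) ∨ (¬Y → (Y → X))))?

Initial set: {T (((¬U → ¬Z) ∧ ((¬V ↔ Y) ∧ U)) ∧ (Z ∧ (¬(W → ¬Y) ∨ (¬Y → (Y → X)))))}.
T (((¬U → ¬Z) ∧ ((¬V ↔ Y) ∧ U)) ∧ (Z ∧ (¬(W → ¬Y) ∨ (¬Y → (Y → X))))): α-rule — add T ((¬U → ¬Z) ∧ ((¬V ↔ Y) ∧ U)), T (Z ∧ (¬(W → ¬Y) ∨ (¬Y → (Y → X)))).
T ((¬U → ¬Z) ∧ ((¬V ↔ Y) ∧ U)): α-rule — add T (¬U → ¬Z), T ((¬V ↔ Y) ∧ U).
T (Z ∧ (¬(W → ¬Y) ∨ (¬Y → (Y → X)))): α-rule — add T Z, T (¬(W → ¬Y) ∨ (¬Y → (Y → X))).
T ((¬V ↔ Y) ∧ U): α-rule — add T (¬V ↔ Y), T U.
T (¬U → ¬Z): β-rule — branch into F ¬U  //  T ¬Z.
  branch 1 (add F ¬U):
    T (¬(W → ¬Y) ∨ (¬Y → (Y → X))): β-rule — branch into T ¬(W → ¬Y)  //  T (¬Y → (Y → X)).
      branch 1.1 (add T ¬(W → ¬Y)):
        T ¬(W → ¬Y): α-rule — add T W, F ¬Y.
        T (¬V ↔ Y): β-rule — branch into T ¬V, T Y  //  F ¬V, F Y.
          branch 1.1.1 (add T ¬V, T Y):
            ○ open, literals {U=true, V=false, W=true, Y=true, Z=true}.
          branch 1.1.2 (add F ¬V, F Y):
            × closes — contains both Y and ¬Y.
      branch 1.2 (add T (¬Y → (Y → X))):
        T (¬V ↔ Y): β-rule — branch into T ¬V, T Y  //  F ¬V, F Y.
          branch 1.2.1 (add T ¬V, T Y):
            T (¬Y → (Y → X)): β-rule — branch into F ¬Y  //  T (Y → X).
              branch 1.2.1.1 (add F ¬Y):
                ○ open, literals {U=true, V=false, Y=true, Z=true}.
              branch 1.2.1.2 (add T (Y → X)):
                T (Y → X): β-rule — branch into F Y  //  T X.
                  branch 1.2.1.2.1 (add F Y):
                    × closes — contains both Y and ¬Y.
                  branch 1.2.1.2.2 (add T X):
                    ○ open, literals {U=true, V=false, X=true, Y=true, Z=true}.
          branch 1.2.2 (add F ¬V, F Y):
            T (¬Y → (Y → X)): β-rule — branch into F ¬Y  //  T (Y → X).
              branch 1.2.2.1 (add F ¬Y):
                × closes — contains both Y and ¬Y.
              branch 1.2.2.2 (add T (Y → X)):
                T (Y → X): β-rule — branch into F Y  //  T X.
                  branch 1.2.2.2.1 (add F Y):
                    ○ open, literals {U=true, V=true, Y=false, Z=true}.
                  branch 1.2.2.2.2 (add T X):
                    ○ open, literals {U=true, V=true, X=true, Y=false, Z=true}.
  branch 2 (add T ¬Z):
    × closes — contains both Z and ¬Z.
4 branches closed, 5 open.
Each open branch fixes some atoms; the unmentioned ones are free. Counting distinct full assignments: branch {U=true, V=false, W=true, Y=true, Z=true} (X) contributes 2 new; branch {U=true, V=false, Y=true, Z=true} (X, W) contributes 2 new; branch {U=true, V=false, X=true, Y=true, Z=true} (W) contributes 0 new; branch {U=true, V=true, Y=false, Z=true} (X, W) contributes 4 new; branch {U=true, V=true, X=true, Y=false, Z=true} (W) contributes 0 new. Total: 8.

8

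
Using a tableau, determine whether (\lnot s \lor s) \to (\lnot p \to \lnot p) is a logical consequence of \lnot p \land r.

Initial set: {T (\lnot p \land r); F ((\lnot s \lor s) \to (\lnot p \to \lnot p))}.
T (\lnot p \land r): α-rule — add T \lnot p, T r.
F ((\lnot s \lor s) \to (\lnot p \to \lnot p)): α-rule — add T (\lnot s \lor s), F (\lnot p \to \lnot p).
F (\lnot p \to \lnot p): α-rule — add T \lnot p, F \lnot p.
× closes — contains both p and \lnot p.
All 1 branch closes.
Every branch closed, so the premises entail the conclusion.

Yes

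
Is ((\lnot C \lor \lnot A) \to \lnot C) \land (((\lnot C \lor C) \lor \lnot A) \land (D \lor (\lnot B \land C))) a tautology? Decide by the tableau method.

Assume the negation and expand:
Initial set: {F (((\lnot C \lor \lnot A) \to \lnot C) \land (((\lnot C \lor C) \lor \lnot A) \land (D \lor (\lnot B \land C))))}.
F (((\lnot C \lor \lnot A) \to \lnot C) \land (((\lnot C \lor C) \lor \lnot A) \land (D \lor (\lnot B \land C)))): β-rule — branch into F ((\lnot C \lor \lnot A) \to \lnot C)  //  F (((\lnot C \lor C) \lor \lnot A) \land (D \lor (\lnot B \land C))).
  branch 1 (add F ((\lnot C \lor \lnot A) \to \lnot C)):
    F ((\lnot C \lor \lnot A) \to \lnot C): α-rule — add T (\lnot C \lor \lnot A), F \lnot C.
    T (\lnot C \lor \lnot A): β-rule — branch into T \lnot C  //  T \lnot A.
      branch 1.1 (add T \lnot C):
        × closes — contains both C and \lnot C.
      branch 1.2 (add T \lnot A):
        ○ open, literals {A=F, C=T}.
  branch 2 (add F (((\lnot C \lor C) \lor \lnot A) \land (D \lor (\lnot B \land C)))):
    F (((\lnot C \lor C) \lor \lnot A) \land (D \lor (\lnot B \land C))): β-rule — branch into F ((\lnot C \lor C) \lor \lnot A)  //  F (D \lor (\lnot B \land C)).
      branch 2.1 (add F ((\lnot C \lor C) \lor \lnot A)):
        F ((\lnot C \lor C) \lor \lnot A): α-rule — add F (\lnot C \lor C), F \lnot A.
        F (\lnot C \lor C): α-rule — add F \lnot C, F C.
        × closes — contains both C and \lnot C.
      branch 2.2 (add F (D \lor (\lnot B \land C))):
        F (D \lor (\lnot B \land C)): α-rule — add F D, F (\lnot B \land C).
        F (\lnot B \land C): β-rule — branch into F \lnot B  //  F C.
          branch 2.2.1 (add F \lnot B):
            ○ open, literals {B=T, D=F}.
          branch 2.2.2 (add F C):
            ○ open, literals {C=F, D=F}.
2 branches closed, 3 open.
An open branch gives a countermodel: A=F, C=T (unmentioned atoms arbitrary); under it the original formula is false.

Not valid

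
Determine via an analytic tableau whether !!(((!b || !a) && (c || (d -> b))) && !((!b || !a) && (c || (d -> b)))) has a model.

Initial set: {T !!(((!b || !a) && (c || (d -> b))) && !((!b || !a) && (c || (d -> b))))}.
T !!(((!b || !a) && (c || (d -> b))) && !((!b || !a) && (c || (d -> b)))): drop double negation, giving T (((!b || !a) && (c || (d -> b))) && !((!b || !a) && (c || (d -> b)))).
T (((!b || !a) && (c || (d -> b))) && !((!b || !a) && (c || (d -> b)))): α-rule — add T ((!b || !a) && (c || (d -> b))), T !((!b || !a) && (c || (d -> b))).
T ((!b || !a) && (c || (d -> b))): α-rule — add T (!b || !a), T (c || (d -> b)).
T !((!b || !a) && (c || (d -> b))): β-rule — branch into F (!b || !a)  //  F (c || (d -> b)).
  branch 1 (add F (!b || !a)):
    F (!b || !a): α-rule — add F !b, F !a.
    T (!b || !a): β-rule — branch into T !b  //  T !a.
      branch 1.1 (add T !b):
        × closes — contains both b and !b.
      branch 1.2 (add T !a):
        × closes — contains both a and !a.
  branch 2 (add F (c || (d -> b))):
    F (c || (d -> b)): α-rule — add F c, F (d -> b).
    F (d -> b): α-rule — add T d, F b.
    T (!b || !a): β-rule — branch into T !b  //  T !a.
      branch 2.1 (add T !b):
        T (c || (d -> b)): β-rule — branch into T c  //  T (d -> b).
          branch 2.1.1 (add T c):
            × closes — contains both c and !c.
          branch 2.1.2 (add T (d -> b)):
            T (d -> b): β-rule — branch into F d  //  T b.
              branch 2.1.2.1 (add F d):
                × closes — contains both d and !d.
              branch 2.1.2.2 (add T b):
                × closes — contains both b and !b.
      branch 2.2 (add T !a):
        T (c || (d -> b)): β-rule — branch into T c  //  T (d -> b).
          branch 2.2.1 (add T c):
            × closes — contains both c and !c.
          branch 2.2.2 (add T (d -> b)):
            T (d -> b): β-rule — branch into F d  //  T b.
              branch 2.2.2.1 (add F d):
                × closes — contains both d and !d.
              branch 2.2.2.2 (add T b):
                × closes — contains both b and !b.
All 8 branches close.
Every branch closed; the formula is unsatisfiable.

Unsatisfiable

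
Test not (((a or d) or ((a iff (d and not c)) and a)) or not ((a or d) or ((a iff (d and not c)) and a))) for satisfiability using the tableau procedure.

Unsatisfiable

Initial set: {not (((a or d) or ((a iff (d and not c)) and a)) or not ((a or d) or ((a iff (d and not c)) and a)))}.
not (((a or d) or ((a iff (d and not c)) and a)) or not ((a or d) or ((a iff (d and not c)) and a))): α-rule — add not ((a or d) or ((a iff (d and not c)) and a)), not not ((a or d) or ((a iff (d and not c)) and a)).
not ((a or d) or ((a iff (d and not c)) and a)): α-rule — add not (a or d), not ((a iff (d and not c)) and a).
not (a or d): α-rule — add not a, not d.
not not ((a or d) or ((a iff (d and not c)) and a)): β-rule — branch into (a or d)  //  ((a iff (d and not c)) and a).
  branch 1 (add (a or d)):
    not ((a iff (d and not c)) and a): β-rule — branch into not (a iff (d and not c))  //  not a.
      branch 1.1 (add not (a iff (d and not c))):
        (a or d): β-rule — branch into a  //  d.
          branch 1.1.1 (add a):
            × closes — contains both a and not a.
          branch 1.1.2 (add d):
            × closes — contains both d and not d.
      branch 1.2 (add not a):
        (a or d): β-rule — branch into a  //  d.
          branch 1.2.1 (add a):
            × closes — contains both a and not a.
          branch 1.2.2 (add d):
            × closes — contains both d and not d.
  branch 2 (add ((a iff (d and not c)) and a)):
    ((a iff (d and not c)) and a): α-rule — add (a iff (d and not c)), a.
    × closes — contains both a and not a.
All 5 branches close.
Every branch closed; the formula is unsatisfiable.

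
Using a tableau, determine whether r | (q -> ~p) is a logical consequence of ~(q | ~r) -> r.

Initial set: {(~(q | ~r) -> r); ~(r | (q -> ~p))}.
~(r | (q -> ~p)): α-rule — add ~r, ~(q -> ~p).
~(q -> ~p): α-rule — add q, ~~p.
(~(q | ~r) -> r): β-rule — branch into ~~(q | ~r)  //  r.
  branch 1 (add ~~(q | ~r)):
    ~~(q | ~r): β-rule — branch into q  //  ~r.
      branch 1.1 (add q):
        ○ open, literals {p=true, q=true, r=false}.
      branch 1.2 (add ~r):
        ○ open, literals {p=true, q=true, r=false}.
  branch 2 (add r):
    × closes — contains both r and ~r.
1 branch closed, 2 open.
An open branch gives a countermodel: p=true, q=true, r=false (unmentioned atoms arbitrary); the premises hold there but the conclusion fails.

No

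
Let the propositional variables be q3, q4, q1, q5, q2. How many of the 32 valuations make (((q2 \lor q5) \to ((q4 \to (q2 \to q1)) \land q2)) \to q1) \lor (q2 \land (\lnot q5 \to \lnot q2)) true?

26

Initial set: {T ((((q2 \lor q5) \to ((q4 \to (q2 \to q1)) \land q2)) \to q1) \lor (q2 \land (\lnot q5 \to \lnot q2)))}.
T ((((q2 \lor q5) \to ((q4 \to (q2 \to q1)) \land q2)) \to q1) \lor (q2 \land (\lnot q5 \to \lnot q2))): β-rule — branch into T (((q2 \lor q5) \to ((q4 \to (q2 \to q1)) \land q2)) \to q1)  //  T (q2 \land (\lnot q5 \to \lnot q2)).
  branch 1 (add T (((q2 \lor q5) \to ((q4 \to (q2 \to q1)) \land q2)) \to q1)):
    T (((q2 \lor q5) \to ((q4 \to (q2 \to q1)) \land q2)) \to q1): β-rule — branch into F ((q2 \lor q5) \to ((q4 \to (q2 \to q1)) \land q2))  //  T q1.
      branch 1.1 (add F ((q2 \lor q5) \to ((q4 \to (q2 \to q1)) \land q2))):
        F ((q2 \lor q5) \to ((q4 \to (q2 \to q1)) \land q2)): α-rule — add T (q2 \lor q5), F ((q4 \to (q2 \to q1)) \land q2).
        T (q2 \lor q5): β-rule — branch into T q2  //  T q5.
          branch 1.1.1 (add T q2):
            F ((q4 \to (q2 \to q1)) \land q2): β-rule — branch into F (q4 \to (q2 \to q1))  //  F q2.
              branch 1.1.1.1 (add F (q4 \to (q2 \to q1))):
                F (q4 \to (q2 \to q1)): α-rule — add T q4, F (q2 \to q1).
                F (q2 \to q1): α-rule — add T q2, F q1.
                ○ open, literals {q1=false, q2=true, q4=true}.
              branch 1.1.1.2 (add F q2):
                × closes — contains both q2 and \lnot q2.
          branch 1.1.2 (add T q5):
            F ((q4 \to (q2 \to q1)) \land q2): β-rule — branch into F (q4 \to (q2 \to q1))  //  F q2.
              branch 1.1.2.1 (add F (q4 \to (q2 \to q1))):
                F (q4 \to (q2 \to q1)): α-rule — add T q4, F (q2 \to q1).
                F (q2 \to q1): α-rule — add T q2, F q1.
                ○ open, literals {q1=false, q2=true, q4=true, q5=true}.
              branch 1.1.2.2 (add F q2):
                ○ open, literals {q2=false, q5=true}.
      branch 1.2 (add T q1):
        ○ open, literals {q1=true}.
  branch 2 (add T (q2 \land (\lnot q5 \to \lnot q2))):
    T (q2 \land (\lnot q5 \to \lnot q2)): α-rule — add T q2, T (\lnot q5 \to \lnot q2).
    T (\lnot q5 \to \lnot q2): β-rule — branch into F \lnot q5  //  T \lnot q2.
      branch 2.1 (add F \lnot q5):
        ○ open, literals {q2=true, q5=true}.
      branch 2.2 (add T \lnot q2):
        × closes — contains both q2 and \lnot q2.
2 branches closed, 5 open.
Each open branch fixes some atoms; the unmentioned ones are free. Counting distinct full assignments: branch {q1=false, q2=true, q4=true} (q3, q5) contributes 4 new; branch {q1=false, q2=true, q4=true, q5=true} (q3) contributes 0 new; branch {q2=false, q5=true} (q3, q4, q1) contributes 8 new; branch {q1=true} (q3, q4, q5, q2) contributes 12 new; branch {q2=true, q5=true} (q3, q4, q1) contributes 2 new. Total: 26.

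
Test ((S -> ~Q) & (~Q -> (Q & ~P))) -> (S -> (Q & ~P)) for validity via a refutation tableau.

Valid

Assume the negation and expand:
Initial set: {~(((S -> ~Q) & (~Q -> (Q & ~P))) -> (S -> (Q & ~P)))}.
~(((S -> ~Q) & (~Q -> (Q & ~P))) -> (S -> (Q & ~P))): α-rule — add ((S -> ~Q) & (~Q -> (Q & ~P))), ~(S -> (Q & ~P)).
((S -> ~Q) & (~Q -> (Q & ~P))): α-rule — add (S -> ~Q), (~Q -> (Q & ~P)).
~(S -> (Q & ~P)): α-rule — add S, ~(Q & ~P).
(S -> ~Q): β-rule — branch into ~S  //  ~Q.
  branch 1 (add ~S):
    × closes — contains both S and ~S.
  branch 2 (add ~Q):
    (~Q -> (Q & ~P)): β-rule — branch into ~~Q  //  (Q & ~P).
      branch 2.1 (add ~~Q):
        × closes — contains both Q and ~Q.
      branch 2.2 (add (Q & ~P)):
        (Q & ~P): α-rule — add Q, ~P.
        × closes — contains both Q and ~Q.
All 3 branches close.
Every branch closed, so the negation is unsatisfiable and the formula is valid.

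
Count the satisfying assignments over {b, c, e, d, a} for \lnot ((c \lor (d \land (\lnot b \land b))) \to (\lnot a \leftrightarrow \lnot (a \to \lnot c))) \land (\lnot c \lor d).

8

Initial set: {(\lnot ((c \lor (d \land (\lnot b \land b))) \to (\lnot a \leftrightarrow \lnot (a \to \lnot c))) \land (\lnot c \lor d))}.
(\lnot ((c \lor (d \land (\lnot b \land b))) \to (\lnot a \leftrightarrow \lnot (a \to \lnot c))) \land (\lnot c \lor d)): α-rule — add \lnot ((c \lor (d \land (\lnot b \land b))) \to (\lnot a \leftrightarrow \lnot (a \to \lnot c))), (\lnot c \lor d).
\lnot ((c \lor (d \land (\lnot b \land b))) \to (\lnot a \leftrightarrow \lnot (a \to \lnot c))): α-rule — add (c \lor (d \land (\lnot b \land b))), \lnot (\lnot a \leftrightarrow \lnot (a \to \lnot c)).
(\lnot c \lor d): β-rule — branch into \lnot c  //  d.
  branch 1 (add \lnot c):
    (c \lor (d \land (\lnot b \land b))): β-rule — branch into c  //  (d \land (\lnot b \land b)).
      branch 1.1 (add c):
        × closes — contains both c and \lnot c.
      branch 1.2 (add (d \land (\lnot b \land b))):
        (d \land (\lnot b \land b)): α-rule — add d, (\lnot b \land b).
        (\lnot b \land b): α-rule — add \lnot b, b.
        × closes — contains both b and \lnot b.
  branch 2 (add d):
    (c \lor (d \land (\lnot b \land b))): β-rule — branch into c  //  (d \land (\lnot b \land b)).
      branch 2.1 (add c):
        \lnot (\lnot a \leftrightarrow \lnot (a \to \lnot c)): β-rule — branch into \lnot a, \lnot \lnot (a \to \lnot c)  //  \lnot \lnot a, \lnot (a \to \lnot c).
          branch 2.1.1 (add \lnot a, \lnot \lnot (a \to \lnot c)):
            \lnot \lnot (a \to \lnot c): β-rule — branch into \lnot a  //  \lnot c.
              branch 2.1.1.1 (add \lnot a):
                ○ open, literals {a=F, c=T, d=T}.
              branch 2.1.1.2 (add \lnot c):
                × closes — contains both c and \lnot c.
          branch 2.1.2 (add \lnot \lnot a, \lnot (a \to \lnot c)):
            \lnot (a \to \lnot c): α-rule — add a, \lnot \lnot c.
            ○ open, literals {a=T, c=T, d=T}.
      branch 2.2 (add (d \land (\lnot b \land b))):
        (d \land (\lnot b \land b)): α-rule — add d, (\lnot b \land b).
        (\lnot b \land b): α-rule — add \lnot b, b.
        × closes — contains both b and \lnot b.
4 branches closed, 2 open.
Each open branch fixes some atoms; the unmentioned ones are free. Counting distinct full assignments: branch {a=F, c=T, d=T} (b, e) contributes 4 new; branch {a=T, c=T, d=T} (b, e) contributes 4 new. Total: 8.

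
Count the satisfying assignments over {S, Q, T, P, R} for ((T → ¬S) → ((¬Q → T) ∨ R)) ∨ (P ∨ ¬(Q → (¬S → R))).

30

Initial set: {(((T → ¬S) → ((¬Q → T) ∨ R)) ∨ (P ∨ ¬(Q → (¬S → R))))}.
(((T → ¬S) → ((¬Q → T) ∨ R)) ∨ (P ∨ ¬(Q → (¬S → R)))): β-rule — branch into ((T → ¬S) → ((¬Q → T) ∨ R))  //  (P ∨ ¬(Q → (¬S → R))).
  branch 1 (add ((T → ¬S) → ((¬Q → T) ∨ R))):
    ((T → ¬S) → ((¬Q → T) ∨ R)): β-rule — branch into ¬(T → ¬S)  //  ((¬Q → T) ∨ R).
      branch 1.1 (add ¬(T → ¬S)):
        ¬(T → ¬S): α-rule — add T, ¬¬S.
        ○ open, literals {S=T, T=T}.
      branch 1.2 (add ((¬Q → T) ∨ R)):
        ((¬Q → T) ∨ R): β-rule — branch into (¬Q → T)  //  R.
          branch 1.2.1 (add (¬Q → T)):
            (¬Q → T): β-rule — branch into ¬¬Q  //  T.
              branch 1.2.1.1 (add ¬¬Q):
                ○ open, literals {Q=T}.
              branch 1.2.1.2 (add T):
                ○ open, literals {T=T}.
          branch 1.2.2 (add R):
            ○ open, literals {R=T}.
  branch 2 (add (P ∨ ¬(Q → (¬S → R)))):
    (P ∨ ¬(Q → (¬S → R))): β-rule — branch into P  //  ¬(Q → (¬S → R)).
      branch 2.1 (add P):
        ○ open, literals {P=T}.
      branch 2.2 (add ¬(Q → (¬S → R))):
        ¬(Q → (¬S → R)): α-rule — add Q, ¬(¬S → R).
        ¬(¬S → R): α-rule — add ¬S, ¬R.
        ○ open, literals {Q=T, R=F, S=F}.
0 branches closed, 6 open.
Each open branch fixes some atoms; the unmentioned ones are free. Counting distinct full assignments: branch {S=T, T=T} (Q, P, R) contributes 8 new; branch {Q=T} (S, T, P, R) contributes 12 new; branch {T=T} (S, Q, P, R) contributes 4 new; branch {R=T} (S, Q, T, P) contributes 4 new; branch {P=T} (S, Q, T, R) contributes 2 new; branch {Q=T, R=F, S=F} (T, P) contributes 0 new. Total: 30.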